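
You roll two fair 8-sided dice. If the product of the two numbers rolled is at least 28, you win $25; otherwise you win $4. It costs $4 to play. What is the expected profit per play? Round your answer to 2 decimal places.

$6.23

E[payout] = (45/64)·4 + (19/64)·25 = 655/64
Expected profit = 655/64 − 4 = 399/64 ≈ $6.23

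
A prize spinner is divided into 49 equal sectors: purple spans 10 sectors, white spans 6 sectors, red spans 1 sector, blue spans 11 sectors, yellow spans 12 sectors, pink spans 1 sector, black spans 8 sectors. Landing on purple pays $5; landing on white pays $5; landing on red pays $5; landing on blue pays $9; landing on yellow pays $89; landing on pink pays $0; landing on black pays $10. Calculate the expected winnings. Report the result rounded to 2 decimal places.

$27.18

E[payout] = (10/49)·5 + (6/49)·5 + (1/49)·5 + (11/49)·9 + (12/49)·89 + (1/49)·0 + (8/49)·10 = 1332/49
≈ $27.18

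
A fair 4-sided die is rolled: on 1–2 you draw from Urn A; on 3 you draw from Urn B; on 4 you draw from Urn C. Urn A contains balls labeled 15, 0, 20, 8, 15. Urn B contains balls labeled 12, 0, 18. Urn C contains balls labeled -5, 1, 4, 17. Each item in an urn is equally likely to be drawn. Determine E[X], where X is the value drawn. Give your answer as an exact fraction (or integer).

749/80

E[X | Urn A] = (15 + 0 + 20 + 8 + 15)/5 = 58/5
E[X | Urn B] = (12 + 0 + 18)/3 = 10
E[X | Urn C] = (-5 + 1 + 4 + 17)/4 = 17/4
E[X] = (1/2)·58/5 + (1/4)·10 + (1/4)·17/4 = 749/80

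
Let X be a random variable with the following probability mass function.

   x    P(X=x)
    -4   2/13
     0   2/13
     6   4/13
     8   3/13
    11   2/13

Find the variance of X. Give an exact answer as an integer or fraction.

4086/169

E[X] = (2/13)·(-4) + (2/13)·0 + (4/13)·6 + (3/13)·8 + (2/13)·11 = 62/13
E[X²] = (2/13)·16 + (2/13)·0 + (4/13)·36 + (3/13)·64 + (2/13)·121 = 610/13
Var(X) = 610/13 − (62/13)² = 4086/169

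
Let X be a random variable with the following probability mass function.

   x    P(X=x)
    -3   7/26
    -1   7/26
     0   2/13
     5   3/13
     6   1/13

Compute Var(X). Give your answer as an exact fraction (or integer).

E[X] = (7/26)·(-3) + (7/26)·(-1) + (2/13)·0 + (3/13)·5 + (1/13)·6 = 7/13
E[X²] = (7/26)·9 + (7/26)·1 + (2/13)·0 + (3/13)·25 + (1/13)·36 = 146/13
Var(X) = 146/13 − (7/13)² = 1849/169

1849/169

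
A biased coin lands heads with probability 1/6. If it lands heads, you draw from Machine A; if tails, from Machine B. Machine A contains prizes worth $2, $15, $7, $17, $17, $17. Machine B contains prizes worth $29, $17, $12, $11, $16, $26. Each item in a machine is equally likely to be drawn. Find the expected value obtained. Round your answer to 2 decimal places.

$17.50

E[X | Machine A] = (2 + 15 + 7 + 17 + 17 + 17)/6 = 25/2
E[X | Machine B] = (29 + 17 + 12 + 11 + 16 + 26)/6 = 37/2
E[X] = (1/6)·25/2 + (5/6)·37/2 = 35/2 ≈ 17.50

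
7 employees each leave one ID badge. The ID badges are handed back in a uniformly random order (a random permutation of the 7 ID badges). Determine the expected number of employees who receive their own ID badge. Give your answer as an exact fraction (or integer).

1

Let Xᵢ = 1 if person i gets their own ID badge. For each i, P(Xᵢ=1) = 1/7.
By linearity of expectation, E[X₁+…+X_7] = 7·(1/7) = 1.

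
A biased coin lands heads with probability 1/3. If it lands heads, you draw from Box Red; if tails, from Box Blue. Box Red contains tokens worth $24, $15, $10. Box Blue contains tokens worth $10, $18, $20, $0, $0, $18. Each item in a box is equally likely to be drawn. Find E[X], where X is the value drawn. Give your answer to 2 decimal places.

E[X | Box Red] = (24 + 15 + 10)/3 = 49/3
E[X | Box Blue] = (10 + 18 + 20 + 0 + 0 + 18)/6 = 11
E[X] = (1/3)·49/3 + (2/3)·11 = 115/9 ≈ 12.78

$12.78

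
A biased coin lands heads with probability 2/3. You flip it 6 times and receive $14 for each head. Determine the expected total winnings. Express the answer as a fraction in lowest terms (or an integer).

$56

E[#heads] = 6·2/3 = 4 (linearity over flips).
E[winnings] = 14·4 = 56.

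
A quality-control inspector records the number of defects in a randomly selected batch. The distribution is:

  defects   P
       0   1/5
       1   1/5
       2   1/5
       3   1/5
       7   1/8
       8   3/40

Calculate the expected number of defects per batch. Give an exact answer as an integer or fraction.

E[X] = (1/5)·0 + (1/5)·1 + (1/5)·2 + (1/5)·3 + (1/8)·7 + (3/40)·8
     = 107/40

107/40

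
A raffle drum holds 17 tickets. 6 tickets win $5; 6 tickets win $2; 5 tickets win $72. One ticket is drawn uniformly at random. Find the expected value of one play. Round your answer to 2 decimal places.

$23.65

E[payout] = (6/17)·5 + (6/17)·2 + (5/17)·72 = 402/17
≈ $23.65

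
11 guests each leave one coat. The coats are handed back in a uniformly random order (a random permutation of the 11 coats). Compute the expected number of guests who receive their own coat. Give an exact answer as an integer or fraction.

Let Xᵢ = 1 if person i gets their own coat. For each i, P(Xᵢ=1) = 1/11.
By linearity of expectation, E[X₁+…+X_11] = 11·(1/11) = 1.

1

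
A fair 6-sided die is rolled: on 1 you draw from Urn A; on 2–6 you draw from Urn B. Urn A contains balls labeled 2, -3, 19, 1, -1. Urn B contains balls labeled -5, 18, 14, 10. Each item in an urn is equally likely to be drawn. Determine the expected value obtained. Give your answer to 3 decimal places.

8.308

E[X | Urn A] = (2 − 3 + 19 + 1 − 1)/5 = 18/5
E[X | Urn B] = (-5 + 18 + 14 + 10)/4 = 37/4
E[X] = (1/6)·18/5 + (5/6)·37/4 = 997/120 ≈ 8.308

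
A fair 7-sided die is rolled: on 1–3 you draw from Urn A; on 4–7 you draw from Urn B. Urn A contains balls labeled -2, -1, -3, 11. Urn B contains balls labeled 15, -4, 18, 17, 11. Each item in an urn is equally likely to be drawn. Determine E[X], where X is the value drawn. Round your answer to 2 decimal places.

7.05

E[X | Urn A] = (-2 − 1 − 3 + 11)/4 = 5/4
E[X | Urn B] = (15 − 4 + 18 + 17 + 11)/5 = 57/5
E[X] = (3/7)·5/4 + (4/7)·57/5 = 141/20 ≈ 7.05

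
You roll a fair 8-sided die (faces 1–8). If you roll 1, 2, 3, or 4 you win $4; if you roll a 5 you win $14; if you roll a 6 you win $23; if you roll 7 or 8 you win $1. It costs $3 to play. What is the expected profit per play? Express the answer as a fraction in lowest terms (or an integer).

E[payout] = (1/4)·1 + (1/2)·4 + (1/8)·14 + (1/8)·23 = 55/8
Expected profit = 55/8 − 3 = 31/8

31/8 dollars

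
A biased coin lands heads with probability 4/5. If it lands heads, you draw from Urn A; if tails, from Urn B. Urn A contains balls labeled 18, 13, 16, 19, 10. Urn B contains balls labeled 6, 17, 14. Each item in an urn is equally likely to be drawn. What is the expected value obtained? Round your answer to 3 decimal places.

E[X | Urn A] = (18 + 13 + 16 + 19 + 10)/5 = 76/5
E[X | Urn B] = (6 + 17 + 14)/3 = 37/3
E[X] = (4/5)·76/5 + (1/5)·37/3 = 1097/75 ≈ 14.627

14.627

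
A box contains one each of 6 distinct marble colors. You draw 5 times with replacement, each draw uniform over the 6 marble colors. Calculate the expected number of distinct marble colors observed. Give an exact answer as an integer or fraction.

Let Xⱼ=1 if type j appears at least once. P(Xⱼ=1) = 1 − ((6−1)/6)^5 = 4651/7776.
E[#distinct] = 6·4651/7776 = 4651/1296.

4651/1296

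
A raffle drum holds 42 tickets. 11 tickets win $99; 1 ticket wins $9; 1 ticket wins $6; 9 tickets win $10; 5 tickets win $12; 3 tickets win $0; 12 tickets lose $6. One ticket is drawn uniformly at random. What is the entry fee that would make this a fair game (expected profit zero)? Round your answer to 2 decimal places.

$28.14

E[payout] = (11/42)·99 + (1/42)·9 + (1/42)·6 + (9/42)·10 + (5/42)·12 + (3/42)·0 + (12/42)·(-6) = 197/7
Fair fee = E[payout] = 197/7 ≈ $28.14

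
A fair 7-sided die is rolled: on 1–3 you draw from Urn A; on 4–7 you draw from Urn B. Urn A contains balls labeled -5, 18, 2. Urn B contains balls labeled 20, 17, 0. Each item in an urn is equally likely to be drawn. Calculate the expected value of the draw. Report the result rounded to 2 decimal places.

E[X | Urn A] = (-5 + 18 + 2)/3 = 5
E[X | Urn B] = (20 + 17 + 0)/3 = 37/3
E[X] = (3/7)·5 + (4/7)·37/3 = 193/21 ≈ 9.19

9.19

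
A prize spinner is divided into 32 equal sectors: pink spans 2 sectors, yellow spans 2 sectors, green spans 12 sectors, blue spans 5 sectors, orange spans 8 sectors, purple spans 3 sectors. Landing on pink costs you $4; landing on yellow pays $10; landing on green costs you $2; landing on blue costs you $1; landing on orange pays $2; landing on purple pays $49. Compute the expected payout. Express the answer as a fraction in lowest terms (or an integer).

E[payout] = (2/32)·(-4) + (2/32)·10 + (12/32)·(-2) + (5/32)·(-1) + (8/32)·2 + (3/32)·49 = 73/16

73/16 dollars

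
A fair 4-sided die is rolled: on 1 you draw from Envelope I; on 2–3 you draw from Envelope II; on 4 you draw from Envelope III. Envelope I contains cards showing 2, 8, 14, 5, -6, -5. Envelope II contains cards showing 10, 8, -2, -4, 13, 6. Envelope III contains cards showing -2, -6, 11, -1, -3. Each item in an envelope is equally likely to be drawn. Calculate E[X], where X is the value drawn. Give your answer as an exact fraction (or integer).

197/60

E[X | Envelope I] = (2 + 8 + 14 + 5 − 6 − 5)/6 = 3
E[X | Envelope II] = (10 + 8 − 2 − 4 + 13 + 6)/6 = 31/6
E[X | Envelope III] = (-2 − 6 + 11 − 1 − 3)/5 = -1/5
E[X] = (1/4)·3 + (1/2)·31/6 + (1/4)·(-1/5) = 197/60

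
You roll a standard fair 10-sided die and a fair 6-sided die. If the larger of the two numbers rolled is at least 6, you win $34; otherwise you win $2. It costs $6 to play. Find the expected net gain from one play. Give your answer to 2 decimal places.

$14.67

E[payout] = (5/12)·2 + (7/12)·34 = 62/3
Expected profit = 62/3 − 6 = 44/3 ≈ $14.67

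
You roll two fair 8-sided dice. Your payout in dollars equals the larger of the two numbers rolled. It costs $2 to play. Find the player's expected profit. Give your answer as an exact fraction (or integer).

Distribution of the larger of the two numbers rolled: 1 w.p. 1/64, 2 w.p. 3/64, 3 w.p. 5/64, 4 w.p. 7/64, 5 w.p. 9/64, 6 w.p. 11/64, …
E[payout] = (1/64)·1 + (3/64)·2 + (5/64)·3 + (7/64)·4 + (9/64)·5 + (11/64)·6 + (13/64)·7 + (15/64)·8 = 93/16
Expected profit = 93/16 − 2 = 61/16

61/16 dollars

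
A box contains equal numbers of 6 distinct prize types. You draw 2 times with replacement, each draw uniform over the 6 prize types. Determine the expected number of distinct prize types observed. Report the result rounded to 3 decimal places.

1.833

Let Xⱼ=1 if type j appears at least once. P(Xⱼ=1) = 1 − ((6−1)/6)^2 = 11/36.
E[#distinct] = 6·11/36 = 11/6.
≈ 1.833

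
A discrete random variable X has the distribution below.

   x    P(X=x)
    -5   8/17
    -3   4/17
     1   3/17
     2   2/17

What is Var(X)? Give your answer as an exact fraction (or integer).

E[X] = (8/17)·(-5) + (4/17)·(-3) + (3/17)·1 + (2/17)·2 = -45/17
E[X²] = (8/17)·25 + (4/17)·9 + (3/17)·1 + (2/17)·4 = 247/17
Var(X) = 247/17 − (-45/17)² = 2174/289

2174/289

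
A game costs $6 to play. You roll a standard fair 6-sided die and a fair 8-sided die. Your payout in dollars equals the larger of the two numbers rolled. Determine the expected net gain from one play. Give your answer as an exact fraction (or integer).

Distribution of the larger of the two numbers rolled: 1 w.p. 1/48, 2 w.p. 1/16, 3 w.p. 5/48, 4 w.p. 7/48, 5 w.p. 3/16, 6 w.p. 11/48, …
E[payout] = (1/48)·1 + (1/16)·2 + (5/48)·3 + (7/48)·4 + (3/16)·5 + (11/48)·6 + (1/8)·7 + (1/8)·8 = 251/48
Expected profit = 251/48 − 6 = -37/48

-37/48 dollars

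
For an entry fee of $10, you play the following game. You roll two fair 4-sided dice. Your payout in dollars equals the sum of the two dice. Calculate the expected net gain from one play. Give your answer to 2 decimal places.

Distribution of the sum of the two dice: 2 w.p. 1/16, 3 w.p. 1/8, 4 w.p. 3/16, 5 w.p. 1/4, 6 w.p. 3/16, 7 w.p. 1/8, …
E[payout] = (1/16)·2 + (1/8)·3 + (3/16)·4 + (1/4)·5 + (3/16)·6 + (1/8)·7 + (1/16)·8 = 5
Expected profit = 5 − 10 = -5 ≈ -$5.00

-$5.00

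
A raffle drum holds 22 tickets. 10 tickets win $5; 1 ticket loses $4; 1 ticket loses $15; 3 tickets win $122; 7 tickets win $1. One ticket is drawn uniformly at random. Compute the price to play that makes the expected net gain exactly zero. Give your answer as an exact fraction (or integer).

202/11 dollars

E[payout] = (10/22)·5 + (1/22)·(-4) + (1/22)·(-15) + (3/22)·122 + (7/22)·1 = 202/11
Fair fee = E[payout] = 202/11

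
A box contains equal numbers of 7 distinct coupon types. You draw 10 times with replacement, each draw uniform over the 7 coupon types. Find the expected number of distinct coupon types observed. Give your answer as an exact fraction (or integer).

Let Xⱼ=1 if type j appears at least once. P(Xⱼ=1) = 1 − ((7−1)/7)^10 = 222009073/282475249.
E[#distinct] = 7·222009073/282475249 = 222009073/40353607.

222009073/40353607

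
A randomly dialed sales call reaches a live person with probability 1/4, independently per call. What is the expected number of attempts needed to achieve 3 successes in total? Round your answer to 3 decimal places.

12.000

By linearity (sum of 3 independent geometric waits), E[trials] = 3/p = 3/(1/4) = 12.
≈ 12.000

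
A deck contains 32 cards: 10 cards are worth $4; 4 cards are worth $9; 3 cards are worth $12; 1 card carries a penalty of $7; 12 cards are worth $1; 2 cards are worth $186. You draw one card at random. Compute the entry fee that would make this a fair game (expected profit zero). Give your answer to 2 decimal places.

E[payout] = (10/32)·4 + (4/32)·9 + (3/32)·12 + (1/32)·(-7) + (12/32)·1 + (2/32)·186 = 489/32
Fair fee = E[payout] = 489/32 ≈ $15.28

$15.28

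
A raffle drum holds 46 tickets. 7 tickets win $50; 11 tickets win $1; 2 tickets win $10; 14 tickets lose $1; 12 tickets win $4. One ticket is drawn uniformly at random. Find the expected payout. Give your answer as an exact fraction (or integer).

E[payout] = (7/46)·50 + (11/46)·1 + (2/46)·10 + (14/46)·(-1) + (12/46)·4 = 415/46

415/46 dollars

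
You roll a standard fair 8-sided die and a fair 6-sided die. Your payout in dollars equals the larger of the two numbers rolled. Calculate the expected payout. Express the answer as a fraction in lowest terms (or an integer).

Distribution of the larger of the two numbers rolled: 1 w.p. 1/48, 2 w.p. 1/16, 3 w.p. 5/48, 4 w.p. 7/48, 5 w.p. 3/16, 6 w.p. 11/48, …
E[payout] = (1/48)·1 + (1/16)·2 + (5/48)·3 + (7/48)·4 + (3/16)·5 + (11/48)·6 + (1/8)·7 + (1/8)·8 = 251/48

251/48 dollars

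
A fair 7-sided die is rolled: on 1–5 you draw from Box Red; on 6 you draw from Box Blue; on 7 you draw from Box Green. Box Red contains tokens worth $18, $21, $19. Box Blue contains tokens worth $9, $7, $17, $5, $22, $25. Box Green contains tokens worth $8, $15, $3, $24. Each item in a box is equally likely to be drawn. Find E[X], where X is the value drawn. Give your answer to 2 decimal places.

E[X | Box Red] = (18 + 21 + 19)/3 = 58/3
E[X | Box Blue] = (9 + 7 + 17 + 5 + 22 + 25)/6 = 85/6
E[X | Box Green] = (8 + 15 + 3 + 24)/4 = 25/2
E[X] = (5/7)·58/3 + (1/7)·85/6 + (1/7)·25/2 = 370/21 ≈ 17.62

$17.62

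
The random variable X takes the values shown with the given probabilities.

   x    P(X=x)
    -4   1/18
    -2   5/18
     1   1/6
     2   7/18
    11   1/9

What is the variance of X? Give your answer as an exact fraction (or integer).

4937/324

E[X] = (1/18)·(-4) + (5/18)·(-2) + (1/6)·1 + (7/18)·2 + (1/9)·11 = 25/18
E[X²] = (1/18)·16 + (5/18)·4 + (1/6)·1 + (7/18)·4 + (1/9)·121 = 103/6
Var(X) = 103/6 − (25/18)² = 4937/324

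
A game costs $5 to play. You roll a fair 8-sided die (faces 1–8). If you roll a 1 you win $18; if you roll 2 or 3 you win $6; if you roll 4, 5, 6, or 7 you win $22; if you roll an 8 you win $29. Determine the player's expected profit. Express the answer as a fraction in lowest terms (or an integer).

107/8 dollars

E[payout] = (1/4)·6 + (1/8)·18 + (1/2)·22 + (1/8)·29 = 147/8
Expected profit = 147/8 − 5 = 107/8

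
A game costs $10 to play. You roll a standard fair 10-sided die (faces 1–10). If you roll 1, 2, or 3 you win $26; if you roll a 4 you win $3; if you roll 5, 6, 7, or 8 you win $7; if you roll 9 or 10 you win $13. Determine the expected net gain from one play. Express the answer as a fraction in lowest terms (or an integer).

7/2 dollars

E[payout] = (1/10)·3 + (2/5)·7 + (1/5)·13 + (3/10)·26 = 27/2
Expected profit = 27/2 − 10 = 7/2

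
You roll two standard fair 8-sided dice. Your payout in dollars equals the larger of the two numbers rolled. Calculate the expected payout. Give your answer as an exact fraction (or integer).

Distribution of the larger of the two numbers rolled: 1 w.p. 1/64, 2 w.p. 3/64, 3 w.p. 5/64, 4 w.p. 7/64, 5 w.p. 9/64, 6 w.p. 11/64, …
E[payout] = (1/64)·1 + (3/64)·2 + (5/64)·3 + (7/64)·4 + (9/64)·5 + (11/64)·6 + (13/64)·7 + (15/64)·8 = 93/16

93/16 dollars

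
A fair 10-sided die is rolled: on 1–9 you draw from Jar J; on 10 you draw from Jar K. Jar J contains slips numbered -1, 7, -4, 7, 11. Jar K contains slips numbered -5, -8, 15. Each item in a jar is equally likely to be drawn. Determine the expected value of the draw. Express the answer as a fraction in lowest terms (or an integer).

11/3

E[X | Jar J] = (-1 + 7 − 4 + 7 + 11)/5 = 4
E[X | Jar K] = (-5 − 8 + 15)/3 = 2/3
E[X] = (9/10)·4 + (1/10)·2/3 = 11/3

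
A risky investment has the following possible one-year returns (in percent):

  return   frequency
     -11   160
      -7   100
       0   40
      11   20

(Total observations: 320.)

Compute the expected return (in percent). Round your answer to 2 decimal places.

-7.00

Total = 320, so P(return=-11) = 160/320, etc.
E[X] = (1/2)·(-11) + (5/16)·(-7) + (1/8)·0 + (1/16)·11
     = -7 ≈ -7.00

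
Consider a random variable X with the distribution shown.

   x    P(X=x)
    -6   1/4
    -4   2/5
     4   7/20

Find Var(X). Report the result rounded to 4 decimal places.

18.1100

E[X] = (1/4)·(-6) + (2/5)·(-4) + (7/20)·4 = -17/10
E[X²] = (1/4)·36 + (2/5)·16 + (7/20)·16 = 21
Var(X) = 21 − (-17/10)² = 1811/100 ≈ 18.1100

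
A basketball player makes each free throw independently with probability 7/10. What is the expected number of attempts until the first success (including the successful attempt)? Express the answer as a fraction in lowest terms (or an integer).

10/7

For a geometric distribution, E[trials] = 1/p = 1/(7/10) = 10/7.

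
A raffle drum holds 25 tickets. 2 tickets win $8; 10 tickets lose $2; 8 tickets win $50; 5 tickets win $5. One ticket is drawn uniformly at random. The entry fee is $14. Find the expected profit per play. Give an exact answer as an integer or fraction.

E[payout] = (2/25)·8 + (10/25)·(-2) + (8/25)·50 + (5/25)·5 = 421/25
Expected profit = 421/25 − 14 = 71/25

71/25 dollars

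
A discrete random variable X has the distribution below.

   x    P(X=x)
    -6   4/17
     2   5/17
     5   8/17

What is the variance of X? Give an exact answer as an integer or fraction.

5512/289

E[X] = (4/17)·(-6) + (5/17)·2 + (8/17)·5 = 26/17
E[X²] = (4/17)·36 + (5/17)·4 + (8/17)·25 = 364/17
Var(X) = 364/17 − (26/17)² = 5512/289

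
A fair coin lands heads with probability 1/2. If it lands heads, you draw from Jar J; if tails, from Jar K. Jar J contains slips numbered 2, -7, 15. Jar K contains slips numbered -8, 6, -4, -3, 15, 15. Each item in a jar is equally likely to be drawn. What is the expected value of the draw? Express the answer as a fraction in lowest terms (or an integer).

41/12

E[X | Jar J] = (2 − 7 + 15)/3 = 10/3
E[X | Jar K] = (-8 + 6 − 4 − 3 + 15 + 15)/6 = 7/2
E[X] = (1/2)·10/3 + (1/2)·7/2 = 41/12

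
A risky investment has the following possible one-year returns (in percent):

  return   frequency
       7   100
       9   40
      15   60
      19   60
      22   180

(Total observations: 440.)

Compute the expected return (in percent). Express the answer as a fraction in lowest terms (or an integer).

Total = 440, so P(return=7) = 100/440, etc.
E[X] = (5/22)·7 + (1/11)·9 + (3/22)·15 + (3/22)·19 + (9/22)·22
     = 353/22

353/22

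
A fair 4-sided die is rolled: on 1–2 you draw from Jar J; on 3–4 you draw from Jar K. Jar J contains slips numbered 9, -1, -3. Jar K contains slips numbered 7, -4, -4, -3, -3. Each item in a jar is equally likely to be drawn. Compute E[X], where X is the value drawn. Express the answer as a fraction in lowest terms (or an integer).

2/15

E[X | Jar J] = (9 − 1 − 3)/3 = 5/3
E[X | Jar K] = (7 − 4 − 4 − 3 − 3)/5 = -7/5
E[X] = (1/2)·5/3 + (1/2)·(-7/5) = 2/15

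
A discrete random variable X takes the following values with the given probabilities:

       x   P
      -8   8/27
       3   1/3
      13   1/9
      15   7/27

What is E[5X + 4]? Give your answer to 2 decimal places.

E[5x+4] = (8/27)·(-36) + (1/3)·19 + (1/9)·69 + (7/27)·79
     = 643/27 ≈ 23.81

23.81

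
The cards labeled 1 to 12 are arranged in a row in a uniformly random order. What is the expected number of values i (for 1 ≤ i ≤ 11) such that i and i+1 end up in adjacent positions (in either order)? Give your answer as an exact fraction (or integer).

11/6

For each i ∈ {1,…,11}, let Xᵢ = 1 if i and i+1 are adjacent. P(Xᵢ=1) = 2·(12−1)!/12! = 2/12.
By linearity, E[ΣXᵢ] = (11)·(2/12) = 11/6.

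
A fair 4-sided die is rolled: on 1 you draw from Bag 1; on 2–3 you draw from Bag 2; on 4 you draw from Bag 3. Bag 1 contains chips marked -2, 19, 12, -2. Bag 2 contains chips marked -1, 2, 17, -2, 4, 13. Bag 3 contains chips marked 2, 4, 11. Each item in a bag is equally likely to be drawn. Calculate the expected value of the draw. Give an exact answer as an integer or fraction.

E[X | Bag 1] = (-2 + 19 + 12 − 2)/4 = 27/4
E[X | Bag 2] = (-1 + 2 + 17 − 2 + 4 + 13)/6 = 11/2
E[X | Bag 3] = (2 + 4 + 11)/3 = 17/3
E[X] = (1/4)·27/4 + (1/2)·11/2 + (1/4)·17/3 = 281/48

281/48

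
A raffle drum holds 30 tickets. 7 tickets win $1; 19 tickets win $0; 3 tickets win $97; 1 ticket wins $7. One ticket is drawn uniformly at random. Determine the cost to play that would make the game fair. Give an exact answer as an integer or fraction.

E[payout] = (7/30)·1 + (19/30)·0 + (3/30)·97 + (1/30)·7 = 61/6
Fair fee = E[payout] = 61/6

61/6 dollars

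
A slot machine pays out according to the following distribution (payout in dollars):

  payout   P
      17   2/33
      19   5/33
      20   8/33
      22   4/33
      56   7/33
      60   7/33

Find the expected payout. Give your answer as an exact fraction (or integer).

E[X] = (2/33)·17 + (5/33)·19 + (8/33)·20 + (4/33)·22 + (7/33)·56 + (7/33)·60
     = 1189/33

1189/33 dollars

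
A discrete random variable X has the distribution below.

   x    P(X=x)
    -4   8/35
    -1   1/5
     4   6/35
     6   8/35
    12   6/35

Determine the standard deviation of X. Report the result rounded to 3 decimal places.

E[X] = 3, E[X²] = 1383/35
Var(X) = E[X²] − (E[X])² = 1383/35 − 9 = 1068/35
SD(X) = √(1068/35) ≈ 5.524

5.524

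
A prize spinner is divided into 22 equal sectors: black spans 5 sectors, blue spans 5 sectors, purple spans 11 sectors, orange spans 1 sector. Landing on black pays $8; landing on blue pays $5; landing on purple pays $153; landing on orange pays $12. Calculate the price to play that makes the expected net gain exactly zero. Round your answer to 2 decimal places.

E[payout] = (5/22)·8 + (5/22)·5 + (11/22)·153 + (1/22)·12 = 80
Fair fee = E[payout] = 80 ≈ $80.00

$80.00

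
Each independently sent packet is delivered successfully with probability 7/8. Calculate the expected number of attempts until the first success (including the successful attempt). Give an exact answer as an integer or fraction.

8/7

For a geometric distribution, E[trials] = 1/p = 1/(7/8) = 8/7.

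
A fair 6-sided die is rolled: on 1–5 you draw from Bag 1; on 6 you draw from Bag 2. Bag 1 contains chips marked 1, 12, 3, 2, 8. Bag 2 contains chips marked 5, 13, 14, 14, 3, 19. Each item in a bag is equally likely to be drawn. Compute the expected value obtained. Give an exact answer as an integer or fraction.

E[X | Bag 1] = (1 + 12 + 3 + 2 + 8)/5 = 26/5
E[X | Bag 2] = (5 + 13 + 14 + 14 + 3 + 19)/6 = 34/3
E[X] = (5/6)·26/5 + (1/6)·34/3 = 56/9

56/9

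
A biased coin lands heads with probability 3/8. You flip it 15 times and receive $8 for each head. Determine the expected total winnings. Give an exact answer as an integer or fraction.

$45

E[#heads] = 15·3/8 = 45/8 (linearity over flips).
E[winnings] = 8·45/8 = 45.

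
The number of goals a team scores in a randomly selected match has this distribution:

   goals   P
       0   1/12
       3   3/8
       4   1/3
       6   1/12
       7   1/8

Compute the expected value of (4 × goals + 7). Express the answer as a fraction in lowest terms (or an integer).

E[4x+7] = (1/12)·7 + (3/8)·19 + (1/3)·23 + (1/12)·31 + (1/8)·35
     = 67/3

67/3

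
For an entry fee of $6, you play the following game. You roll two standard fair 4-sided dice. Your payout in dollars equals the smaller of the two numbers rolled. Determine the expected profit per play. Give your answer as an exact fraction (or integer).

Distribution of the smaller of the two numbers rolled: 1 w.p. 7/16, 2 w.p. 5/16, 3 w.p. 3/16, 4 w.p. 1/16
E[payout] = (7/16)·1 + (5/16)·2 + (3/16)·3 + (1/16)·4 = 15/8
Expected profit = 15/8 − 6 = -33/8

-33/8 dollars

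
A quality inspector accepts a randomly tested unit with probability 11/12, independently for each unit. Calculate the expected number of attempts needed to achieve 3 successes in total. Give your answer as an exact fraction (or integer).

36/11

By linearity (sum of 3 independent geometric waits), E[trials] = 3/p = 3/(11/12) = 36/11.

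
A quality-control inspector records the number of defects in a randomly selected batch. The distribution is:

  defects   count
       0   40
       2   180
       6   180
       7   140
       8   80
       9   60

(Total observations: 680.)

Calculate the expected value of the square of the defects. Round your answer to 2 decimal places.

Total = 680, so P(defects=0) = 40/680, etc.
E[X²] = (1/17)·0 + (9/34)·4 + (9/34)·36 + (7/34)·49 + (2/17)·64 + (3/34)·81
     = 601/17 ≈ 35.35

35.35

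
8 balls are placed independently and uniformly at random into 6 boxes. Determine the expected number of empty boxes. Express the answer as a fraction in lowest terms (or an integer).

Let Xⱼ=1 if box j is empty. P(Xⱼ=1) = ((6-1)/6)^8 = 390625/1679616.
By linearity, E[#empty] = 6·390625/1679616 = 390625/279936.

390625/279936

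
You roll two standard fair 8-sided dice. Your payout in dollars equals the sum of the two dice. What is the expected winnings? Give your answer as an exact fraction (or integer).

Distribution of the sum of the two dice: 2 w.p. 1/64, 3 w.p. 1/32, 4 w.p. 3/64, 5 w.p. 1/16, 6 w.p. 5/64, 7 w.p. 3/32, …
E[payout] = (1/64)·2 + (1/32)·3 + (3/64)·4 + (1/16)·5 + (5/64)·6 + (3/32)·7 + (7/64)·8 + (1/8)·9 + (7/64)·10 + (3/32)·11 + (5/64)·12 + (1/16)·13 + (3/64)·14 + (1/32)·15 + (1/64)·16 = 9

$9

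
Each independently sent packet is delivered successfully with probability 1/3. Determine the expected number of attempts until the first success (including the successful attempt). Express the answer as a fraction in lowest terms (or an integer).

3

For a geometric distribution, E[trials] = 1/p = 1/(1/3) = 3.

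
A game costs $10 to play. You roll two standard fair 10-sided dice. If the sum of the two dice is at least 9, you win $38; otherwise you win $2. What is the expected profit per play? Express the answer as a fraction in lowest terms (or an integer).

448/25 dollars

E[payout] = (7/25)·2 + (18/25)·38 = 698/25
Expected profit = 698/25 − 10 = 448/25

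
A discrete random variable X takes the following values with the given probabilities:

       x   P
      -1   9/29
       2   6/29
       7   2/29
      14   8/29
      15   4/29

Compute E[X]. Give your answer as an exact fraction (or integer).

E[X] = (9/29)·(-1) + (6/29)·2 + (2/29)·7 + (8/29)·14 + (4/29)·15
     = 189/29

189/29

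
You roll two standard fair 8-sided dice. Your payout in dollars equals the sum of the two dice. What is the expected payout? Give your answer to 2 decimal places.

Distribution of the sum of the two dice: 2 w.p. 1/64, 3 w.p. 1/32, 4 w.p. 3/64, 5 w.p. 1/16, 6 w.p. 5/64, 7 w.p. 3/32, …
E[payout] = (1/64)·2 + (1/32)·3 + (3/64)·4 + (1/16)·5 + (5/64)·6 + (3/32)·7 + (7/64)·8 + (1/8)·9 + (7/64)·10 + (3/32)·11 + (5/64)·12 + (1/16)·13 + (3/64)·14 + (1/32)·15 + (1/64)·16 = 9
≈ $9.00

$9.00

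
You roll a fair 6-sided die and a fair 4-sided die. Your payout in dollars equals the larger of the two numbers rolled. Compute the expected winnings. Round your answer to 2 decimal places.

Distribution of the larger of the two numbers rolled: 1 w.p. 1/24, 2 w.p. 1/8, 3 w.p. 5/24, 4 w.p. 7/24, 5 w.p. 1/6, 6 w.p. 1/6
E[payout] = (1/24)·1 + (1/8)·2 + (5/24)·3 + (7/24)·4 + (1/6)·5 + (1/6)·6 = 47/12
≈ $3.92

$3.92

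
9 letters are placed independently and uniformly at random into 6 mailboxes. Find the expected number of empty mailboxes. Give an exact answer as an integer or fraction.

Let Xⱼ=1 if mailbox j is empty. P(Xⱼ=1) = ((6-1)/6)^9 = 1953125/10077696.
By linearity, E[#empty] = 6·1953125/10077696 = 1953125/1679616.

1953125/1679616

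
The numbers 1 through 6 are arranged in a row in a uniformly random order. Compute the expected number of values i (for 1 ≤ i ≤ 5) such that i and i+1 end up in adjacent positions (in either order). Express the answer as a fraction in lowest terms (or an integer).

5/3

For each i ∈ {1,…,5}, let Xᵢ = 1 if i and i+1 are adjacent. P(Xᵢ=1) = 2·(6−1)!/6! = 2/6.
By linearity, E[ΣXᵢ] = (5)·(2/6) = 5/3.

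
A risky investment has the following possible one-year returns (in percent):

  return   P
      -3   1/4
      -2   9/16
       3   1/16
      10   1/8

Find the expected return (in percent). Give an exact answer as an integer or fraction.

-7/16

E[X] = (1/4)·(-3) + (9/16)·(-2) + (1/16)·3 + (1/8)·10
     = -7/16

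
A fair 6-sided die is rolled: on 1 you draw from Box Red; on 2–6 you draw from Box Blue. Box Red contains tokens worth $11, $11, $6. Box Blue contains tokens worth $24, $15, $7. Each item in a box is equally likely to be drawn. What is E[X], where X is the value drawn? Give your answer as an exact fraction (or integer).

E[X | Box Red] = (11 + 11 + 6)/3 = 28/3
E[X | Box Blue] = (24 + 15 + 7)/3 = 46/3
E[X] = (1/6)·28/3 + (5/6)·46/3 = 43/3

43/3 dollars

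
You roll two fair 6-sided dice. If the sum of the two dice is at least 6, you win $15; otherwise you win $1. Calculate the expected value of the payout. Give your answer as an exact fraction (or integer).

E[payout] = (5/18)·1 + (13/18)·15 = 100/9

100/9 dollars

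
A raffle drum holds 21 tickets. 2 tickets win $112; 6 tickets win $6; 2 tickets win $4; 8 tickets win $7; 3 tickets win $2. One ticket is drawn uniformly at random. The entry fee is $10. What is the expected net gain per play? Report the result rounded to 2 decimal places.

$5.71

E[payout] = (2/21)·112 + (6/21)·6 + (2/21)·4 + (8/21)·7 + (3/21)·2 = 110/7
Expected profit = 110/7 − 10 = 40/7 ≈ $5.71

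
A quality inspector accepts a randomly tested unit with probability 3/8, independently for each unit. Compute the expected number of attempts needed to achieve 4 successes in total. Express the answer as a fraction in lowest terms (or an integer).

32/3

By linearity (sum of 4 independent geometric waits), E[trials] = 4/p = 4/(3/8) = 32/3.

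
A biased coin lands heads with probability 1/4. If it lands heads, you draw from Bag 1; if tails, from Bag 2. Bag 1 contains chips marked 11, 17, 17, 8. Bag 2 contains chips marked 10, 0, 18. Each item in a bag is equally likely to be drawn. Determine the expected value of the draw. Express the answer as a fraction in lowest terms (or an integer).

E[X | Bag 1] = (11 + 17 + 17 + 8)/4 = 53/4
E[X | Bag 2] = (10 + 0 + 18)/3 = 28/3
E[X] = (1/4)·53/4 + (3/4)·28/3 = 165/16

165/16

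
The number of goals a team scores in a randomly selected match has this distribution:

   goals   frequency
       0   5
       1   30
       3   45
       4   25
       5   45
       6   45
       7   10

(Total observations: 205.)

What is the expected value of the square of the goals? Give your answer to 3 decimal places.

19.854

Total = 205, so P(goals=0) = 5/205, etc.
E[X²] = (1/41)·0 + (6/41)·1 + (9/41)·9 + (5/41)·16 + (9/41)·25 + (9/41)·36 + (2/41)·49
     = 814/41 ≈ 19.854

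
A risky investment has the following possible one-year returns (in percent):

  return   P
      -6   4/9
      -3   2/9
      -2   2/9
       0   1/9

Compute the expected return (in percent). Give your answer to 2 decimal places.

-3.78

E[X] = (4/9)·(-6) + (2/9)·(-3) + (2/9)·(-2) + (1/9)·0
     = -34/9 ≈ -3.78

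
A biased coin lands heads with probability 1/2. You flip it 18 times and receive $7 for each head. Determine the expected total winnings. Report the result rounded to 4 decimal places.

$63.0000

E[#heads] = 18·1/2 = 9 (linearity over flips).
E[winnings] = 7·9 = 63.
≈ 63.0000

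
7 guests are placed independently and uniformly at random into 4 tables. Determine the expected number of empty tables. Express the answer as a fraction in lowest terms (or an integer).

Let Xⱼ=1 if table j is empty. P(Xⱼ=1) = ((4-1)/4)^7 = 2187/16384.
By linearity, E[#empty] = 4·2187/16384 = 2187/4096.

2187/4096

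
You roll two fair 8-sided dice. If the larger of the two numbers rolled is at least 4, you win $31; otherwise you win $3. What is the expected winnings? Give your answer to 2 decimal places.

$27.06

E[payout] = (9/64)·3 + (55/64)·31 = 433/16
≈ $27.06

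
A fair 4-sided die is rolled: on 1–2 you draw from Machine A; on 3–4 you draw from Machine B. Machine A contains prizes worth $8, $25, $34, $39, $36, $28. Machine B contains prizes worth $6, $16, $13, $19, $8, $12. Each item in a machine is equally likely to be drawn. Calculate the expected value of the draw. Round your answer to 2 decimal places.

$20.33

E[X | Machine A] = (8 + 25 + 34 + 39 + 36 + 28)/6 = 85/3
E[X | Machine B] = (6 + 16 + 13 + 19 + 8 + 12)/6 = 37/3
E[X] = (1/2)·85/3 + (1/2)·37/3 = 61/3 ≈ 20.33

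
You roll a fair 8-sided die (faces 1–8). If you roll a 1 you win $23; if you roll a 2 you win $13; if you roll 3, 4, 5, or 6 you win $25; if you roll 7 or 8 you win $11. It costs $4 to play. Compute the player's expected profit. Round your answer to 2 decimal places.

$15.75

E[payout] = (1/4)·11 + (1/8)·13 + (1/8)·23 + (1/2)·25 = 79/4
Expected profit = 79/4 − 4 = 63/4 ≈ $15.75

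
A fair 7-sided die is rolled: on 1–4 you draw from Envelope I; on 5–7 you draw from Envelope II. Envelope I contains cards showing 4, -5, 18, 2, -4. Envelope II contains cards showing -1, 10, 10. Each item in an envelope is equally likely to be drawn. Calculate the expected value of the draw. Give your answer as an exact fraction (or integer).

E[X | Envelope I] = (4 − 5 + 18 + 2 − 4)/5 = 3
E[X | Envelope II] = (-1 + 10 + 10)/3 = 19/3
E[X] = (4/7)·3 + (3/7)·19/3 = 31/7

31/7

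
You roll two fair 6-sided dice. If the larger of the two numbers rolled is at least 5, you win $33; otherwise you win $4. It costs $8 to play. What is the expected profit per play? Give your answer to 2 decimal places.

$12.11

E[payout] = (4/9)·4 + (5/9)·33 = 181/9
Expected profit = 181/9 − 8 = 109/9 ≈ $12.11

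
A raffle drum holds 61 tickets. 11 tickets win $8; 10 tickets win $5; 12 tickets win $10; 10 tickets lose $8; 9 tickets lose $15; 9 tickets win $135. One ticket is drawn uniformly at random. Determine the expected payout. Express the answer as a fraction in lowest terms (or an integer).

1258/61 dollars

E[payout] = (11/61)·8 + (10/61)·5 + (12/61)·10 + (10/61)·(-8) + (9/61)·(-15) + (9/61)·135 = 1258/61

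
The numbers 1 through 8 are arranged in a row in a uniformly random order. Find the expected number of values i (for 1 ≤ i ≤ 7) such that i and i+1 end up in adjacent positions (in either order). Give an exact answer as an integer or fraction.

7/4

For each i ∈ {1,…,7}, let Xᵢ = 1 if i and i+1 are adjacent. P(Xᵢ=1) = 2·(8−1)!/8! = 2/8.
By linearity, E[ΣXᵢ] = (7)·(2/8) = 7/4.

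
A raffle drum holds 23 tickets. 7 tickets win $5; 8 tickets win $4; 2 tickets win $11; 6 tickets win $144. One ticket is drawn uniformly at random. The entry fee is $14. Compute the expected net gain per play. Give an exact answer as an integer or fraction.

631/23 dollars

E[payout] = (7/23)·5 + (8/23)·4 + (2/23)·11 + (6/23)·144 = 953/23
Expected profit = 953/23 − 14 = 631/23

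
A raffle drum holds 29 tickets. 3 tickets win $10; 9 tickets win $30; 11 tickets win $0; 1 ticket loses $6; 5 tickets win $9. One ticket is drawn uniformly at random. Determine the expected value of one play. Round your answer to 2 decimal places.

$11.69

E[payout] = (3/29)·10 + (9/29)·30 + (11/29)·0 + (1/29)·(-6) + (5/29)·9 = 339/29
≈ $11.69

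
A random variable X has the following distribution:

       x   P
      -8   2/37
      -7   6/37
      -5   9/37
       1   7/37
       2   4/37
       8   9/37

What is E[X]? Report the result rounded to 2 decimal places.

E[X] = (2/37)·(-8) + (6/37)·(-7) + (9/37)·(-5) + (7/37)·1 + (4/37)·2 + (9/37)·8
     = -16/37 ≈ -0.43

-0.43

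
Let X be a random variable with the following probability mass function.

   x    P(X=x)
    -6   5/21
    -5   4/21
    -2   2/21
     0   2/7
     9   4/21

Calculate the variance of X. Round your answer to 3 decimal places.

28.408

E[X] = (5/21)·(-6) + (4/21)·(-5) + (2/21)·(-2) + (2/7)·0 + (4/21)·9 = -6/7
E[X²] = (5/21)·36 + (4/21)·25 + (2/21)·4 + (2/7)·0 + (4/21)·81 = 204/7
Var(X) = 204/7 − (-6/7)² = 1392/49 ≈ 28.408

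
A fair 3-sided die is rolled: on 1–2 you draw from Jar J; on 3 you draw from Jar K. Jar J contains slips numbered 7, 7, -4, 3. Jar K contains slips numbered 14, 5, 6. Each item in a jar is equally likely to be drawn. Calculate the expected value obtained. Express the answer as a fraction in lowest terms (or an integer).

E[X | Jar J] = (7 + 7 − 4 + 3)/4 = 13/4
E[X | Jar K] = (14 + 5 + 6)/3 = 25/3
E[X] = (2/3)·13/4 + (1/3)·25/3 = 89/18

89/18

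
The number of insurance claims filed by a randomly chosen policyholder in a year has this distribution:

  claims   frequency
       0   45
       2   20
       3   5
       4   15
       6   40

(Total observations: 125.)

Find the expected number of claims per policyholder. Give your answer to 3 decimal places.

Total = 125, so P(claims=0) = 45/125, etc.
E[X] = (9/25)·0 + (4/25)·2 + (1/25)·3 + (3/25)·4 + (8/25)·6
     = 71/25 ≈ 2.840

2.840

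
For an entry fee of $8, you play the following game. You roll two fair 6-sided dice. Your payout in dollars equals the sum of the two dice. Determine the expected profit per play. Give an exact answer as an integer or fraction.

-$1

Distribution of the sum of the two dice: 2 w.p. 1/36, 3 w.p. 1/18, 4 w.p. 1/12, 5 w.p. 1/9, 6 w.p. 5/36, 7 w.p. 1/6, …
E[payout] = (1/36)·2 + (1/18)·3 + (1/12)·4 + (1/9)·5 + (5/36)·6 + (1/6)·7 + (5/36)·8 + (1/9)·9 + (1/12)·10 + (1/18)·11 + (1/36)·12 = 7
Expected profit = 7 − 8 = -1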